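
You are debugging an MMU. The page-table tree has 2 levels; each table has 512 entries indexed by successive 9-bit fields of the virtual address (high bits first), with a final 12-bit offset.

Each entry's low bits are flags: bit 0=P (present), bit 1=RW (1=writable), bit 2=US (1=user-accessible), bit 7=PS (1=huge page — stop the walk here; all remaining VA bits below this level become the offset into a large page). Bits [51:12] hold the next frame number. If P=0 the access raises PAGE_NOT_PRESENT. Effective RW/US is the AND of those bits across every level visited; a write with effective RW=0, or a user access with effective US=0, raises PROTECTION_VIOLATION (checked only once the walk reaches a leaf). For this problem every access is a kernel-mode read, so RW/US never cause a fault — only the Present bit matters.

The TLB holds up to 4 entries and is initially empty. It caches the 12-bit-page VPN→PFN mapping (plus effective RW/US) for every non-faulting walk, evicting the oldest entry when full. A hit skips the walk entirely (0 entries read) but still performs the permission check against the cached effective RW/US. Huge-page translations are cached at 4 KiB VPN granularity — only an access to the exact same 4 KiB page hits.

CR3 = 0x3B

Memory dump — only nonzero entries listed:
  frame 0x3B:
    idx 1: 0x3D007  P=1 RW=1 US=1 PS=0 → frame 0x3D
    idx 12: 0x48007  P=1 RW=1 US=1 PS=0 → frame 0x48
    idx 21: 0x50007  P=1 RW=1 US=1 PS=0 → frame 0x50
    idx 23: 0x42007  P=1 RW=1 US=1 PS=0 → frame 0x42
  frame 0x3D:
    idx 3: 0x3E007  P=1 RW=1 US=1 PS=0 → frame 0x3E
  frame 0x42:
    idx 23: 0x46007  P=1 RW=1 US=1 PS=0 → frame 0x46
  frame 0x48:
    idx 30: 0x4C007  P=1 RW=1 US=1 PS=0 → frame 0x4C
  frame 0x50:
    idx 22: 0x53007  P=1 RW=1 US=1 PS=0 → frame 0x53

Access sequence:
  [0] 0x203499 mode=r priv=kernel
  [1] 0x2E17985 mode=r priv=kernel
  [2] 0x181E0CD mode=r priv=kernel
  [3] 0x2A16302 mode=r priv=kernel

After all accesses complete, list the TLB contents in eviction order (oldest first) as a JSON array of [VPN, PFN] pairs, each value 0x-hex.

Walk each access:
#0 VA=0x203499 (r,kernel):
  L0 @0x3B[1] → 0x3D007  P=1,RW=1,US=1,PS=0
  L1 @0x3D[3] → 0x3E007  P=1,RW=1,US=1,PS=0
  ✓ 0x3E499  — 2 lookups
#1 VA=0x2E17985 (r,kernel):
  L0 @0x3B[23] → 0x42007  P=1,RW=1,US=1,PS=0
  L1 @0x42[23] → 0x46007  P=1,RW=1,US=1,PS=0
  ✓ 0x46985  — 2 lookups
#2 VA=0x181E0CD (r,kernel):
  L0 @0x3B[12] → 0x48007  P=1,RW=1,US=1,PS=0
  L1 @0x48[30] → 0x4C007  P=1,RW=1,US=1,PS=0
  ✓ 0x4C0CD  — 2 lookups
#3 VA=0x2A16302 (r,kernel):
  L0 @0x3B[21] → 0x50007  P=1,RW=1,US=1,PS=0
  L1 @0x50[22] → 0x53007  P=1,RW=1,US=1,PS=0
  ✓ 0x53302  — 2 lookups

TLB: [["0x203", "0x3E"], ["0x2E17", "0x46"], ["0x181E", "0x4C"], ["0x2A16", "0x53"]]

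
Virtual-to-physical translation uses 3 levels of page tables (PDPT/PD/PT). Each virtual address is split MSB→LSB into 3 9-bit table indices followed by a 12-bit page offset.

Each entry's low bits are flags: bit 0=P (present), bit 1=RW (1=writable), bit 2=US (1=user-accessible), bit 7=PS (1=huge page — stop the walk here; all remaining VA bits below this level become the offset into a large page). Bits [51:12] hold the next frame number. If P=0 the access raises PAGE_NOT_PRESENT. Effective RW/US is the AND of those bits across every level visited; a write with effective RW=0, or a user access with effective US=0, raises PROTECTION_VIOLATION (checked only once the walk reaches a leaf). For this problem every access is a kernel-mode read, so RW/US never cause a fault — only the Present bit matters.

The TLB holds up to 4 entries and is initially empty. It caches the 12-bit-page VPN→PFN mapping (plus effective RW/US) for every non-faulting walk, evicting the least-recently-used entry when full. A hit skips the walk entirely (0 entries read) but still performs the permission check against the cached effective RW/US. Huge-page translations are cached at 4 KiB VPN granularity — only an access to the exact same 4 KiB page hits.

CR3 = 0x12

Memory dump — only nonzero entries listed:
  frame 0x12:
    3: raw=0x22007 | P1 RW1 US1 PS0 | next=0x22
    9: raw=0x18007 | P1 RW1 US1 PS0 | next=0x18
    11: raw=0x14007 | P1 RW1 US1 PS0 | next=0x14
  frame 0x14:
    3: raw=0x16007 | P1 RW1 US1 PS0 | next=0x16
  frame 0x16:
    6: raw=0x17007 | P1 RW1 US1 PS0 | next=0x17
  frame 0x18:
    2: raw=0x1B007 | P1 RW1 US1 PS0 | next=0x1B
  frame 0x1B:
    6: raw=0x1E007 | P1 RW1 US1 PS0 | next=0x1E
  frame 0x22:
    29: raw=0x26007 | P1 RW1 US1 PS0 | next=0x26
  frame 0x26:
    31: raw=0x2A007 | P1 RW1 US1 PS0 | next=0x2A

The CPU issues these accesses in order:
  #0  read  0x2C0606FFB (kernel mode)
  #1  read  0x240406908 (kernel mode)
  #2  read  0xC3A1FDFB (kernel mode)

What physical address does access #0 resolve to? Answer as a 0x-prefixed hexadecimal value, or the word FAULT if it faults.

Walk each access:
#0 VA=0x2C0606FFB (r,kernel):
  L0 @0x12[11] → 0x14007  P=1,RW=1,US=1,PS=0
  L1 @0x14[3] → 0x16007  P=1,RW=1,US=1,PS=0
  L2 @0x16[6] → 0x17007  P=1,RW=1,US=1,PS=0
  → PA=0x17FFB  (3 entries read)
#1 VA=0x240406908 (r,kernel):
  L0 @0x12[9] → 0x18007  P=1,RW=1,US=1,PS=0
  L1 @0x18[2] → 0x1B007  P=1,RW=1,US=1,PS=0
  L2 @0x1B[6] → 0x1E007  P=1,RW=1,US=1,PS=0
  → PA=0x1E908  (3 entries read)
#2 VA=0xC3A1FDFB (r,kernel):
  L0 @0x12[3] → 0x22007  P=1,RW=1,US=1,PS=0
  L1 @0x22[29] → 0x26007  P=1,RW=1,US=1,PS=0
  L2 @0x26[31] → 0x2A007  P=1,RW=1,US=1,PS=0
  → PA=0x2ADFB  (3 entries read)

Access #0 PA: 0x17FFB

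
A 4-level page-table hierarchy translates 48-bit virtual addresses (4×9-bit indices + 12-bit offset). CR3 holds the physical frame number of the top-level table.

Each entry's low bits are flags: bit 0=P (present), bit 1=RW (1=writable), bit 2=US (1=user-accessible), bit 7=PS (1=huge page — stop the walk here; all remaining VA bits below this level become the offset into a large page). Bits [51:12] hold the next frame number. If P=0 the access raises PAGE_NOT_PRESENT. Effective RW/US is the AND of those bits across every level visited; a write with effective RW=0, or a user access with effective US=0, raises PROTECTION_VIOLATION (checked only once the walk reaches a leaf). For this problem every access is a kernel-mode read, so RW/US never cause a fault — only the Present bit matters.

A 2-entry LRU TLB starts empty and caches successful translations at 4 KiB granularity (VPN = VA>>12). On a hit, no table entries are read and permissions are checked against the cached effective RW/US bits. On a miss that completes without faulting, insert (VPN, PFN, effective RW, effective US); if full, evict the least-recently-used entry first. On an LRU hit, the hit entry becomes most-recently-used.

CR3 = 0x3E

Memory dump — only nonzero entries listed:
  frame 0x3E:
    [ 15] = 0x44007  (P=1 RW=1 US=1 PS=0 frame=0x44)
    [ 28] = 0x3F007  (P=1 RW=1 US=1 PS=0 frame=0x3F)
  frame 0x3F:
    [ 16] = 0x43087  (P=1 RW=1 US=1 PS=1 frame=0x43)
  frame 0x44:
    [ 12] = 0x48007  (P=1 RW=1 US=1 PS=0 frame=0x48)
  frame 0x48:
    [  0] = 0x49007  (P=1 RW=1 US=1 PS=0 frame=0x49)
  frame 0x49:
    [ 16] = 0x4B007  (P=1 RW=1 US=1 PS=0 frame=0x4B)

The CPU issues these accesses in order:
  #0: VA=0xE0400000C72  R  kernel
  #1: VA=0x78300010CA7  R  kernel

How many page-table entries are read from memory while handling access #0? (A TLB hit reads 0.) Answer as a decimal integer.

Trace:
#0 VA=0xE0400000C72 (r,kernel):
  [0] read 0x3E idx=28: raw=0x3F007 flags P=1 W=1 U=1 S=0
  [1] read 0x3F idx=16: raw=0x43087 flags P=1 W=1 U=1 S=1
  → PA=0x43C72 (huge @L1)  (2 entries read)
#1 VA=0x78300010CA7 (r,kernel):
  [0] read 0x3E idx=15: raw=0x44007 flags P=1 W=1 U=1 S=0
  [1] read 0x44 idx=12: raw=0x48007 flags P=1 W=1 U=1 S=0
  [2] read 0x48 idx=0: raw=0x49007 flags P=1 W=1 U=1 S=0
  [3] read 0x49 idx=16: raw=0x4B007 flags P=1 W=1 U=1 S=0
  → PA=0x4BCA7  (4 entries read)

Entries read for #0: 2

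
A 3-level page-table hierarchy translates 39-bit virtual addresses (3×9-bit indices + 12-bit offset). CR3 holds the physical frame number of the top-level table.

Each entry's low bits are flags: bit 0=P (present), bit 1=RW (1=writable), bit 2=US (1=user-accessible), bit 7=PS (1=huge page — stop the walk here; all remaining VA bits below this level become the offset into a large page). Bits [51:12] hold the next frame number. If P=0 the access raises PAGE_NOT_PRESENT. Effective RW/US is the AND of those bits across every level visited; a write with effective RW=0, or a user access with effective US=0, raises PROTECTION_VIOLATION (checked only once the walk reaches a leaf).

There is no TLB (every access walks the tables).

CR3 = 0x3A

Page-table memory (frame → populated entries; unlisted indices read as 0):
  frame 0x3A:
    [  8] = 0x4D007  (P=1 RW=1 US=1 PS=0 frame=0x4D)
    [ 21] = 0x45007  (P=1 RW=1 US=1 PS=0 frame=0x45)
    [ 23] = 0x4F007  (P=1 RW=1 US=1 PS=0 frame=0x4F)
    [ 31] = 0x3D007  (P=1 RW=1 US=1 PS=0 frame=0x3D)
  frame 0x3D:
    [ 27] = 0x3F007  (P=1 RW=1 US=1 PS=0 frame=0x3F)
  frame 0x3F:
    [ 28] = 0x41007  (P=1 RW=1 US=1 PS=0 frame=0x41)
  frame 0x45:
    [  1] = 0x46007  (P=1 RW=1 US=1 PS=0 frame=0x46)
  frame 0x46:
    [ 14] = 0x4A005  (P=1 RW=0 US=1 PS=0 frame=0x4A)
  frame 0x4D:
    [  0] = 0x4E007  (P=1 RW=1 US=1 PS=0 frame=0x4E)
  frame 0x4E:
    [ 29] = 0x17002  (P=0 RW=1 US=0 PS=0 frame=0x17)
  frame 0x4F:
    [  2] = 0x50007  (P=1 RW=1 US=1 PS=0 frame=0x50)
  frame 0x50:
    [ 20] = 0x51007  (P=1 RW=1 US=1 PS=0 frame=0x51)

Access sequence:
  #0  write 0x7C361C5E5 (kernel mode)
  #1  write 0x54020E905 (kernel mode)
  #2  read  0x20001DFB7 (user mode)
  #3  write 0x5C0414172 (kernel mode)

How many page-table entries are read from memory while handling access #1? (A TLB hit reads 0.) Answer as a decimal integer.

Walk each access:
#0 VA=0x7C361C5E5 (w,kernel):
  lvl0: tbl 0x3A, slot 31 ⇒ 0x3D007 (P1/RW1/US1/PS0)
  lvl1: tbl 0x3D, slot 27 ⇒ 0x3F007 (P1/RW1/US1/PS0)
  lvl2: tbl 0x3F, slot 28 ⇒ 0x41007 (P1/RW1/US1/PS0)
  → PA=0x415E5  (3 entries read)
#1 VA=0x54020E905 (w,kernel):
  lvl0: tbl 0x3A, slot 21 ⇒ 0x45007 (P1/RW1/US1/PS0)
  lvl1: tbl 0x45, slot 1 ⇒ 0x46007 (P1/RW1/US1/PS0)
  lvl2: tbl 0x46, slot 14 ⇒ 0x4A005 (P1/RW0/US1/PS0)
  ⇒ fault: PROTECTION_VIOLATION  — 3 lookups
#2 VA=0x20001DFB7 (r,user):
  lvl0: tbl 0x3A, slot 8 ⇒ 0x4D007 (P1/RW1/US1/PS0)
  lvl1: tbl 0x4D, slot 0 ⇒ 0x4E007 (P1/RW1/US1/PS0)
  lvl2: tbl 0x4E, slot 29 ⇒ 0x17002 (P0/RW1/US0/PS0)
  ⇒ fault: PAGE_NOT_PRESENT  — 3 lookups
#3 VA=0x5C0414172 (w,kernel):
  lvl0: tbl 0x3A, slot 23 ⇒ 0x4F007 (P1/RW1/US1/PS0)
  lvl1: tbl 0x4F, slot 2 ⇒ 0x50007 (P1/RW1/US1/PS0)
  lvl2: tbl 0x50, slot 20 ⇒ 0x51007 (P1/RW1/US1/PS0)
  → PA=0x51172  (3 entries read)

Entries read for #1: 3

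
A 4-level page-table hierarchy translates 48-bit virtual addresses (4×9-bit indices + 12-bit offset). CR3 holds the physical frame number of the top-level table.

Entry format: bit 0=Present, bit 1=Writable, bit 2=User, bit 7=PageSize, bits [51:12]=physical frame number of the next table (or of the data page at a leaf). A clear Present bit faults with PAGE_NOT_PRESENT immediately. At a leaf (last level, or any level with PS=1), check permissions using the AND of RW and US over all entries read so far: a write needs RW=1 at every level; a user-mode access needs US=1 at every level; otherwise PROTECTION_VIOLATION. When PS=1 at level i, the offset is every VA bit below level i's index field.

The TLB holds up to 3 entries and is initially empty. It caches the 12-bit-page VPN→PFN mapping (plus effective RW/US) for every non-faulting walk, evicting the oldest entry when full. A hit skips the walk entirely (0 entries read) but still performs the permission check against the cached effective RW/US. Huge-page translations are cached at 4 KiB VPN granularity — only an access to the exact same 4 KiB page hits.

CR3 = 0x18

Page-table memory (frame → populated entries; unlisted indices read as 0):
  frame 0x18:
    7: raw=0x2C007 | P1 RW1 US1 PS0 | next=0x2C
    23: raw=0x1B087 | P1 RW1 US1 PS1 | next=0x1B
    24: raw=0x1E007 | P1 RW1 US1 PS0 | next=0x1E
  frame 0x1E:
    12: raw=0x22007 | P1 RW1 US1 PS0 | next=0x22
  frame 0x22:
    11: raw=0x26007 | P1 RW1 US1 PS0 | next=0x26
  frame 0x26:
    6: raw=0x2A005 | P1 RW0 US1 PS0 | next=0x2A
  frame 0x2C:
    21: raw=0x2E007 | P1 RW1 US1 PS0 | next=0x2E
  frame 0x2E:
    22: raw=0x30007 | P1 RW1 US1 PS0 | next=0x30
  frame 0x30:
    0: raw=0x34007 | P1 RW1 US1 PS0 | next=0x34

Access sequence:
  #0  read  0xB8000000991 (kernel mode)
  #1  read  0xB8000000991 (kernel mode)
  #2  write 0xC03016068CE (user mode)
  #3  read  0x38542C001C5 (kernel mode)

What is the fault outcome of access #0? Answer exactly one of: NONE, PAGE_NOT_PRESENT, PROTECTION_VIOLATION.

Per-access translation:
#0 VA=0xB8000000991 (r,kernel):
  [0] read 0x18 idx=23: raw=0x1B087 flags P=1 W=1 U=1 S=1
  ✓ 0x1B991 (huge @L0)  — 1 lookups
#1 VA=0xB8000000991 (r,kernel):
  TLB hit vpn=0xB8000000 → PA=0x1B991
#2 VA=0xC03016068CE (w,user):
  [0] read 0x18 idx=24: raw=0x1E007 flags P=1 W=1 U=1 S=0
  [1] read 0x1E idx=12: raw=0x22007 flags P=1 W=1 U=1 S=0
  [2] read 0x22 idx=11: raw=0x26007 flags P=1 W=1 U=1 S=0
  [3] read 0x26 idx=6: raw=0x2A005 flags P=1 W=0 U=1 S=0
  → PROTECTION_VIOLATION  (4 entries read)
#3 VA=0x38542C001C5 (r,kernel):
  [0] read 0x18 idx=7: raw=0x2C007 flags P=1 W=1 U=1 S=0
  [1] read 0x2C idx=21: raw=0x2E007 flags P=1 W=1 U=1 S=0
  [2] read 0x2E idx=22: raw=0x30007 flags P=1 W=1 U=1 S=0
  [3] read 0x30 idx=0: raw=0x34007 flags P=1 W=1 U=1 S=0
  ✓ 0x341C5  — 4 lookups

Access #0 fault: NONE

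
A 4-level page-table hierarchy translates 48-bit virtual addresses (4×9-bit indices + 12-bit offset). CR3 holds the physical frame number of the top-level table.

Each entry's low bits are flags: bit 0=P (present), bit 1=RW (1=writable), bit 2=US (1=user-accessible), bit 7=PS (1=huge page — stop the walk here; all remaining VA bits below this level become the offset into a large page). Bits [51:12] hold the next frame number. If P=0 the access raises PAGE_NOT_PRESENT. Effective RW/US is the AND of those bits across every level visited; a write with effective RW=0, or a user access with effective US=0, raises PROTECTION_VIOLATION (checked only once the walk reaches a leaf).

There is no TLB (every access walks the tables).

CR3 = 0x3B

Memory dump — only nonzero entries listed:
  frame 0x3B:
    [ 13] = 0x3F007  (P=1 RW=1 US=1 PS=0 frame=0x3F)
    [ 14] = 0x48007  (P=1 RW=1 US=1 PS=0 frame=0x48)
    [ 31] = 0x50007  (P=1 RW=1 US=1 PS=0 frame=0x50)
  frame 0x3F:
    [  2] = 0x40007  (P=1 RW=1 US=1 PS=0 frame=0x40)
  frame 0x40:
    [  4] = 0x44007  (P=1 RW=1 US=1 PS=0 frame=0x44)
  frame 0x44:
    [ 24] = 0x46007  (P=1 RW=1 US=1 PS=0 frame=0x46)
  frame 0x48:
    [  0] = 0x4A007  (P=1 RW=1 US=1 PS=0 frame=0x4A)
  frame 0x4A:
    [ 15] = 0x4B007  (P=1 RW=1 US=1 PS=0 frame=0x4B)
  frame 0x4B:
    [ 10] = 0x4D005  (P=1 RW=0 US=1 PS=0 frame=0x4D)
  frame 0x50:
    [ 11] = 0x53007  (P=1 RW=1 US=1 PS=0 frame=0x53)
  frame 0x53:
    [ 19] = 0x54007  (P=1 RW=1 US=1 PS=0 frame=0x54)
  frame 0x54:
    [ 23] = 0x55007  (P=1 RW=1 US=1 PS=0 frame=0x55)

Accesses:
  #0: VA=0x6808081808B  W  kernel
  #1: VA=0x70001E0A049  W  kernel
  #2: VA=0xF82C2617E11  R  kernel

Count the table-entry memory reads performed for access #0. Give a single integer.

Per-access translation:
#0 VA=0x6808081808B (w,kernel):
  L0: frame=0x3B idx=13 entry=0x3F007 [P=1 RW=1 US=1 PS=0]
  L1: frame=0x3F idx=2 entry=0x40007 [P=1 RW=1 US=1 PS=0]
  L2: frame=0x40 idx=4 entry=0x44007 [P=1 RW=1 US=1 PS=0]
  L3: frame=0x44 idx=24 entry=0x46007 [P=1 RW=1 US=1 PS=0]
  ⇒ phys 0x4608B  [4 reads]
#1 VA=0x70001E0A049 (w,kernel):
  L0: frame=0x3B idx=14 entry=0x48007 [P=1 RW=1 US=1 PS=0]
  L1: frame=0x48 idx=0 entry=0x4A007 [P=1 RW=1 US=1 PS=0]
  L2: frame=0x4A idx=15 entry=0x4B007 [P=1 RW=1 US=1 PS=0]
  L3: frame=0x4B idx=10 entry=0x4D005 [P=1 RW=0 US=1 PS=0]
  ✗ PROTECTION_VIOLATION  [4 reads]
#2 VA=0xF82C2617E11 (r,kernel):
  L0: frame=0x3B idx=31 entry=0x50007 [P=1 RW=1 US=1 PS=0]
  L1: frame=0x50 idx=11 entry=0x53007 [P=1 RW=1 US=1 PS=0]
  L2: frame=0x53 idx=19 entry=0x54007 [P=1 RW=1 US=1 PS=0]
  L3: frame=0x54 idx=23 entry=0x55007 [P=1 RW=1 US=1 PS=0]
  ⇒ phys 0x55E11  [4 reads]

Entries read for #0: 4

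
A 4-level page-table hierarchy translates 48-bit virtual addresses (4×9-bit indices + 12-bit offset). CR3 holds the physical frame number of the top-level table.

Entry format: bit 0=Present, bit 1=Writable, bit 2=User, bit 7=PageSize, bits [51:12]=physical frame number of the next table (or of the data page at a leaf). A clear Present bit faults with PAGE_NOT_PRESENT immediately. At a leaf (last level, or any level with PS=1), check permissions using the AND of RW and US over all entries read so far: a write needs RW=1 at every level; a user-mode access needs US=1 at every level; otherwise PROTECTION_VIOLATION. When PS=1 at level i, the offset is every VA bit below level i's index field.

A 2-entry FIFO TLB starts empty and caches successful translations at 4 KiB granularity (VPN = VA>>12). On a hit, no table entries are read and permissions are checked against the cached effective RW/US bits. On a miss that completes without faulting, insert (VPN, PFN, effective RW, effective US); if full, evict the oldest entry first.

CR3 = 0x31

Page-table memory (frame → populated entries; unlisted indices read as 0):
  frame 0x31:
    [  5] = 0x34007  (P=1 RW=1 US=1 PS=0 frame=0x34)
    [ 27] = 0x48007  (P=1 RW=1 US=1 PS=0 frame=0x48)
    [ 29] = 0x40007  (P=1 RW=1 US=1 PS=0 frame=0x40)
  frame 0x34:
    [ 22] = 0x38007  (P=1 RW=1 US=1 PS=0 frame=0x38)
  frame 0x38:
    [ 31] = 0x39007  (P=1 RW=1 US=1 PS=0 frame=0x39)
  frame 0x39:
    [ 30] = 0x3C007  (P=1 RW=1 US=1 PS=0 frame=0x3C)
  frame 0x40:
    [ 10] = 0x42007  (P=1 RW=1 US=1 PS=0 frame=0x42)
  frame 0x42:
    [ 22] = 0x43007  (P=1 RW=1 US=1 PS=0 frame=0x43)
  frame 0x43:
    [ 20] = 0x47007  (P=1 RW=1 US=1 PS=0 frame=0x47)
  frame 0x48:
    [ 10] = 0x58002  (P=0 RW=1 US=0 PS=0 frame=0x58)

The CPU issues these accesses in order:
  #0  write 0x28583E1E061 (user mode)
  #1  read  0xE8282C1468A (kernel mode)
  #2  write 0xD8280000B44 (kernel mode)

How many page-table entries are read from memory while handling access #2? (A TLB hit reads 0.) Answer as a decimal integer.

Per-access translation:
#0 VA=0x28583E1E061 (w,user):
  L0 @0x31[5] → 0x34007  P=1,RW=1,US=1,PS=0
  L1 @0x34[22] → 0x38007  P=1,RW=1,US=1,PS=0
  L2 @0x38[31] → 0x39007  P=1,RW=1,US=1,PS=0
  L3 @0x39[30] → 0x3C007  P=1,RW=1,US=1,PS=0
  ✓ 0x3C061  — 4 lookups
#1 VA=0xE8282C1468A (r,kernel):
  L0 @0x31[29] → 0x40007  P=1,RW=1,US=1,PS=0
  L1 @0x40[10] → 0x42007  P=1,RW=1,US=1,PS=0
  L2 @0x42[22] → 0x43007  P=1,RW=1,US=1,PS=0
  L3 @0x43[20] → 0x47007  P=1,RW=1,US=1,PS=0
  ✓ 0x4768A  — 4 lookups
#2 VA=0xD8280000B44 (w,kernel):
  L0 @0x31[27] → 0x48007  P=1,RW=1,US=1,PS=0
  L1 @0x48[10] → 0x58002  P=0,RW=1,US=0,PS=0
  → PAGE_NOT_PRESENT  (2 entries read)

Entries read for #2: 2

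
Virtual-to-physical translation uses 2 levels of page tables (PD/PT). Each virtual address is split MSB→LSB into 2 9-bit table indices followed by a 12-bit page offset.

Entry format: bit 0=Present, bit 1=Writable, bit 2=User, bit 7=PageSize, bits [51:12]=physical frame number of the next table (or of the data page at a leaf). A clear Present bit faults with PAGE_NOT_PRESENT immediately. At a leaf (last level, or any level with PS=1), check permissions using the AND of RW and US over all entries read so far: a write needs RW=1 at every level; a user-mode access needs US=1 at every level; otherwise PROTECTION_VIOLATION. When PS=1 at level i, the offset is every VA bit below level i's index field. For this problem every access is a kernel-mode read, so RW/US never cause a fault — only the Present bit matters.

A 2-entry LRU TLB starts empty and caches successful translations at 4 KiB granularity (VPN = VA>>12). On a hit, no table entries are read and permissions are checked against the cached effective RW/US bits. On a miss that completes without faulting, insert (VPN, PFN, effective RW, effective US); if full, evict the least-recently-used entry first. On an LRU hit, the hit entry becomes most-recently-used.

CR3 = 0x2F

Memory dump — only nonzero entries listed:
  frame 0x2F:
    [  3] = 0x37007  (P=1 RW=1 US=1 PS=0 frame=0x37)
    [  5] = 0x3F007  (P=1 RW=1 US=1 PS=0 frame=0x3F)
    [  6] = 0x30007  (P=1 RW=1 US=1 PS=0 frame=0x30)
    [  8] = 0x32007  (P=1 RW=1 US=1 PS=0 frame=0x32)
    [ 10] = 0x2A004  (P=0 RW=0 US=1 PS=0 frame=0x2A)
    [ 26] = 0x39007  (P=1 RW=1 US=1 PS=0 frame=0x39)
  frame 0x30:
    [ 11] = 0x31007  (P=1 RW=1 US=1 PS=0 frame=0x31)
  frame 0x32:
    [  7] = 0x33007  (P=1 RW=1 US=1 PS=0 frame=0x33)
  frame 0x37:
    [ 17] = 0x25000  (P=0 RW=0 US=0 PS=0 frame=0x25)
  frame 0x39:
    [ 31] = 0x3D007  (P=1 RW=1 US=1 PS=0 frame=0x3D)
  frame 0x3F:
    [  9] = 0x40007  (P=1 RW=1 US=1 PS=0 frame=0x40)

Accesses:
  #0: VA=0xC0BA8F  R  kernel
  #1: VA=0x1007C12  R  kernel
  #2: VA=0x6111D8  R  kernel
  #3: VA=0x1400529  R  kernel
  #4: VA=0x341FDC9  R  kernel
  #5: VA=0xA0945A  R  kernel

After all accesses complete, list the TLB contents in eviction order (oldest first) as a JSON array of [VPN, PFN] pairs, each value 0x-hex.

Trace:
#0 VA=0xC0BA8F (r,kernel):
  L0: frame=0x2F idx=6 entry=0x30007 [P=1 RW=1 US=1 PS=0]
  L1: frame=0x30 idx=11 entry=0x31007 [P=1 RW=1 US=1 PS=0]
  → PA=0x31A8F  (2 entries read)
#1 VA=0x1007C12 (r,kernel):
  L0: frame=0x2F idx=8 entry=0x32007 [P=1 RW=1 US=1 PS=0]
  L1: frame=0x32 idx=7 entry=0x33007 [P=1 RW=1 US=1 PS=0]
  → PA=0x33C12  (2 entries read)
#2 VA=0x6111D8 (r,kernel):
  L0: frame=0x2F idx=3 entry=0x37007 [P=1 RW=1 US=1 PS=0]
  L1: frame=0x37 idx=17 entry=0x25000 [P=0 RW=0 US=0 PS=0]
  → PAGE_NOT_PRESENT  (2 entries read)
#3 VA=0x1400529 (r,kernel):
  L0: frame=0x2F idx=10 entry=0x2A004 [P=0 RW=0 US=1 PS=0]
  → PAGE_NOT_PRESENT  (1 entries read)
#4 VA=0x341FDC9 (r,kernel):
  L0: frame=0x2F idx=26 entry=0x39007 [P=1 RW=1 US=1 PS=0]
  L1: frame=0x39 idx=31 entry=0x3D007 [P=1 RW=1 US=1 PS=0]
  → PA=0x3DDC9  (2 entries read)
#5 VA=0xA0945A (r,kernel):
  L0: frame=0x2F idx=5 entry=0x3F007 [P=1 RW=1 US=1 PS=0]
  L1: frame=0x3F idx=9 entry=0x40007 [P=1 RW=1 US=1 PS=0]
  → PA=0x4045A  (2 entries read)

TLB: [["0x341F", "0x3D"], ["0xA09", "0x40"]]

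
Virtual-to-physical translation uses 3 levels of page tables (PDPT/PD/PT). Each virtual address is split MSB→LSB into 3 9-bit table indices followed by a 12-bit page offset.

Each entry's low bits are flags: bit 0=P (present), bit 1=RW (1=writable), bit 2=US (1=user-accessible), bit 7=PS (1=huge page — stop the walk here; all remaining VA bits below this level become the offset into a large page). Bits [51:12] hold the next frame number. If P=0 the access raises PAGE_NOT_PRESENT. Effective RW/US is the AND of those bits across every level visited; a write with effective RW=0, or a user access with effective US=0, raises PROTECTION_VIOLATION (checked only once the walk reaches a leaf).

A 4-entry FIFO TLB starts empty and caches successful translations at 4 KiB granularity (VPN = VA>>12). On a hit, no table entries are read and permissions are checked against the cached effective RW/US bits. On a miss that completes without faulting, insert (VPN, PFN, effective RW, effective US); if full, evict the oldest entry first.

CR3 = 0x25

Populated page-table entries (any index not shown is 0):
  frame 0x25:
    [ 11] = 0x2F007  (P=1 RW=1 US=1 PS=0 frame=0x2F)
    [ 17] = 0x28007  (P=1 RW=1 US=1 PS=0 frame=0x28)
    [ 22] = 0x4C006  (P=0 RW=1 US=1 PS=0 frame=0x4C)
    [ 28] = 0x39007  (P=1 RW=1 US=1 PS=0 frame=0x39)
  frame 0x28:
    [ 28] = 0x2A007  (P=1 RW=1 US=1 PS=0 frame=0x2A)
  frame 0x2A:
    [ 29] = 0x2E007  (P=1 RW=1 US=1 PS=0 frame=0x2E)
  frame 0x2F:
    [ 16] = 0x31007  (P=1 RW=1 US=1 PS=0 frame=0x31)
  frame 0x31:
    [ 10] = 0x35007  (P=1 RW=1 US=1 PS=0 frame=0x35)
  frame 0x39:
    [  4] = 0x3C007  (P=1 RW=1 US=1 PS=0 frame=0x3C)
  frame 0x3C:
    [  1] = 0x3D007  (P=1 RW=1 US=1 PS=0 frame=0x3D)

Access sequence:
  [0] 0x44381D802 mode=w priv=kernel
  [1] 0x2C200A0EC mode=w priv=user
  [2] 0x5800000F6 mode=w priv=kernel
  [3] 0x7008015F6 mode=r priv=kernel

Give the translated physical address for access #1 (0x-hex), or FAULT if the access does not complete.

Trace:
#0 VA=0x44381D802 (w,kernel):
  L0: frame=0x25 idx=17 entry=0x28007 [P=1 RW=1 US=1 PS=0]
  L1: frame=0x28 idx=28 entry=0x2A007 [P=1 RW=1 US=1 PS=0]
  L2: frame=0x2A idx=29 entry=0x2E007 [P=1 RW=1 US=1 PS=0]
  ✓ 0x2E802  — 3 lookups
#1 VA=0x2C200A0EC (w,user):
  L0: frame=0x25 idx=11 entry=0x2F007 [P=1 RW=1 US=1 PS=0]
  L1: frame=0x2F idx=16 entry=0x31007 [P=1 RW=1 US=1 PS=0]
  L2: frame=0x31 idx=10 entry=0x35007 [P=1 RW=1 US=1 PS=0]
  ✓ 0x350EC  — 3 lookups
#2 VA=0x5800000F6 (w,kernel):
  L0: frame=0x25 idx=22 entry=0x4C006 [P=0 RW=1 US=1 PS=0]
  ⇒ fault: PAGE_NOT_PRESENT  — 1 lookups
#3 VA=0x7008015F6 (r,kernel):
  L0: frame=0x25 idx=28 entry=0x39007 [P=1 RW=1 US=1 PS=0]
  L1: frame=0x39 idx=4 entry=0x3C007 [P=1 RW=1 US=1 PS=0]
  L2: frame=0x3C idx=1 entry=0x3D007 [P=1 RW=1 US=1 PS=0]
  ✓ 0x3D5F6  — 3 lookups

Access #1 PA: 0x350EC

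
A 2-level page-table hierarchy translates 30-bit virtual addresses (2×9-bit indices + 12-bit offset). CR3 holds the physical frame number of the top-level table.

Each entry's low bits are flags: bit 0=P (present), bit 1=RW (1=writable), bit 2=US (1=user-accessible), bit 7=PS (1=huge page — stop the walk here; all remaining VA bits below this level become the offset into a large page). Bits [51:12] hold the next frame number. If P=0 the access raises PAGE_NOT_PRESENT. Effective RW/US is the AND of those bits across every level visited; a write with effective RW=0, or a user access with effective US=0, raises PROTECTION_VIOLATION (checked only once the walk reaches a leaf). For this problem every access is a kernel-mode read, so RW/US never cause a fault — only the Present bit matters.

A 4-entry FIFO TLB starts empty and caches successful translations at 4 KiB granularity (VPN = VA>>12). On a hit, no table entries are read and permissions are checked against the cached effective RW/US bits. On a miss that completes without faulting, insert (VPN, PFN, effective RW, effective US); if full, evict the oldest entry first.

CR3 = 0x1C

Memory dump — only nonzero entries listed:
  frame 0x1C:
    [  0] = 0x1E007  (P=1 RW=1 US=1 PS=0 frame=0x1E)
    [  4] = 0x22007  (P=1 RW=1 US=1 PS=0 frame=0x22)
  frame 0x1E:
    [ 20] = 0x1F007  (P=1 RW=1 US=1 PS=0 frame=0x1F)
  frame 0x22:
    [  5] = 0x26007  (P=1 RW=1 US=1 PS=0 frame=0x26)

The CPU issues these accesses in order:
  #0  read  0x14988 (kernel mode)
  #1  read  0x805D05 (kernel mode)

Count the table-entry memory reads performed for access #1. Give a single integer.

Per-access translation:
#0 VA=0x14988 (r,kernel):
  [0] read 0x1C idx=0: raw=0x1E007 flags P=1 W=1 U=1 S=0
  [1] read 0x1E idx=20: raw=0x1F007 flags P=1 W=1 U=1 S=0
  ✓ 0x1F988  — 2 lookups
#1 VA=0x805D05 (r,kernel):
  [0] read 0x1C idx=4: raw=0x22007 flags P=1 W=1 U=1 S=0
  [1] read 0x22 idx=5: raw=0x26007 flags P=1 W=1 U=1 S=0
  ✓ 0x26D05  — 2 lookups

Entries read for #1: 2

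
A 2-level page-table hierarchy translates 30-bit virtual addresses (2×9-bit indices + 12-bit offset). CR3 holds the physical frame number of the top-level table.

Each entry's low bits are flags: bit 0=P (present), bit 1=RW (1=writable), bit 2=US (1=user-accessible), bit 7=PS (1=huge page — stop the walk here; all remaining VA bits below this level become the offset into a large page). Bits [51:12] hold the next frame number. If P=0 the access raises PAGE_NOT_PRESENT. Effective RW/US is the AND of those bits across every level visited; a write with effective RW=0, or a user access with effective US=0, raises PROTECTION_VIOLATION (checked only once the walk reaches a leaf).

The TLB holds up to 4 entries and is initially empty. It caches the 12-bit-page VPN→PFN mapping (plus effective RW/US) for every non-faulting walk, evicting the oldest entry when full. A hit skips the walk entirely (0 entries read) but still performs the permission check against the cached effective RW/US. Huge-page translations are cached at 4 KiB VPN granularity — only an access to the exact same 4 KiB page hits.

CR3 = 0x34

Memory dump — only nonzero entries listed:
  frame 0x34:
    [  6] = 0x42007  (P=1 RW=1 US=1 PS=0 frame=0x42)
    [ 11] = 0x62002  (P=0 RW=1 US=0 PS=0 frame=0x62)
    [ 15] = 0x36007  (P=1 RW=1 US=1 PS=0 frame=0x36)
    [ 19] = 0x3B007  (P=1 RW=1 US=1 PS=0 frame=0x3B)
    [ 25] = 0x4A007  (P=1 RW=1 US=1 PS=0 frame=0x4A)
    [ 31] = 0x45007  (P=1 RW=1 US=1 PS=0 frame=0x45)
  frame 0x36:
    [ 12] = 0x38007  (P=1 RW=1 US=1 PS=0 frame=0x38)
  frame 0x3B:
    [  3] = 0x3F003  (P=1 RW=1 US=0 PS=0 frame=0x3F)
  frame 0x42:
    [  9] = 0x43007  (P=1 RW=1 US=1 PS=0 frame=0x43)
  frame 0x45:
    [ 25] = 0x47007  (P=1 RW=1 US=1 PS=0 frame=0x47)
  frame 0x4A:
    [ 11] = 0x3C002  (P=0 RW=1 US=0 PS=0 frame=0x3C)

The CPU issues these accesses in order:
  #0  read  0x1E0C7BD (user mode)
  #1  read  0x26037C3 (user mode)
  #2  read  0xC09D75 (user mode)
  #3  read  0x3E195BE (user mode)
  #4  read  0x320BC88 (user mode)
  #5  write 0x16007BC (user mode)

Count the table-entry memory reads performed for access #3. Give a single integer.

Per-access translation:
#0 VA=0x1E0C7BD (r,user):
  lvl0: tbl 0x34, slot 15 ⇒ 0x36007 (P1/RW1/US1/PS0)
  lvl1: tbl 0x36, slot 12 ⇒ 0x38007 (P1/RW1/US1/PS0)
  → PA=0x387BD  (2 entries read)
#1 VA=0x26037C3 (r,user):
  lvl0: tbl 0x34, slot 19 ⇒ 0x3B007 (P1/RW1/US1/PS0)
  lvl1: tbl 0x3B, slot 3 ⇒ 0x3F003 (P1/RW1/US0/PS0)
  ⇒ fault: PROTECTION_VIOLATION  — 2 lookups
#2 VA=0xC09D75 (r,user):
  lvl0: tbl 0x34, slot 6 ⇒ 0x42007 (P1/RW1/US1/PS0)
  lvl1: tbl 0x42, slot 9 ⇒ 0x43007 (P1/RW1/US1/PS0)
  → PA=0x43D75  (2 entries read)
#3 VA=0x3E195BE (r,user):
  lvl0: tbl 0x34, slot 31 ⇒ 0x45007 (P1/RW1/US1/PS0)
  lvl1: tbl 0x45, slot 25 ⇒ 0x47007 (P1/RW1/US1/PS0)
  → PA=0x475BE  (2 entries read)
#4 VA=0x320BC88 (r,user):
  lvl0: tbl 0x34, slot 25 ⇒ 0x4A007 (P1/RW1/US1/PS0)
  lvl1: tbl 0x4A, slot 11 ⇒ 0x3C002 (P0/RW1/US0/PS0)
  ⇒ fault: PAGE_NOT_PRESENT  — 2 lookups
#5 VA=0x16007BC (w,user):
  lvl0: tbl 0x34, slot 11 ⇒ 0x62002 (P0/RW1/US0/PS0)
  ⇒ fault: PAGE_NOT_PRESENT  — 1 lookups

Entries read for #3: 2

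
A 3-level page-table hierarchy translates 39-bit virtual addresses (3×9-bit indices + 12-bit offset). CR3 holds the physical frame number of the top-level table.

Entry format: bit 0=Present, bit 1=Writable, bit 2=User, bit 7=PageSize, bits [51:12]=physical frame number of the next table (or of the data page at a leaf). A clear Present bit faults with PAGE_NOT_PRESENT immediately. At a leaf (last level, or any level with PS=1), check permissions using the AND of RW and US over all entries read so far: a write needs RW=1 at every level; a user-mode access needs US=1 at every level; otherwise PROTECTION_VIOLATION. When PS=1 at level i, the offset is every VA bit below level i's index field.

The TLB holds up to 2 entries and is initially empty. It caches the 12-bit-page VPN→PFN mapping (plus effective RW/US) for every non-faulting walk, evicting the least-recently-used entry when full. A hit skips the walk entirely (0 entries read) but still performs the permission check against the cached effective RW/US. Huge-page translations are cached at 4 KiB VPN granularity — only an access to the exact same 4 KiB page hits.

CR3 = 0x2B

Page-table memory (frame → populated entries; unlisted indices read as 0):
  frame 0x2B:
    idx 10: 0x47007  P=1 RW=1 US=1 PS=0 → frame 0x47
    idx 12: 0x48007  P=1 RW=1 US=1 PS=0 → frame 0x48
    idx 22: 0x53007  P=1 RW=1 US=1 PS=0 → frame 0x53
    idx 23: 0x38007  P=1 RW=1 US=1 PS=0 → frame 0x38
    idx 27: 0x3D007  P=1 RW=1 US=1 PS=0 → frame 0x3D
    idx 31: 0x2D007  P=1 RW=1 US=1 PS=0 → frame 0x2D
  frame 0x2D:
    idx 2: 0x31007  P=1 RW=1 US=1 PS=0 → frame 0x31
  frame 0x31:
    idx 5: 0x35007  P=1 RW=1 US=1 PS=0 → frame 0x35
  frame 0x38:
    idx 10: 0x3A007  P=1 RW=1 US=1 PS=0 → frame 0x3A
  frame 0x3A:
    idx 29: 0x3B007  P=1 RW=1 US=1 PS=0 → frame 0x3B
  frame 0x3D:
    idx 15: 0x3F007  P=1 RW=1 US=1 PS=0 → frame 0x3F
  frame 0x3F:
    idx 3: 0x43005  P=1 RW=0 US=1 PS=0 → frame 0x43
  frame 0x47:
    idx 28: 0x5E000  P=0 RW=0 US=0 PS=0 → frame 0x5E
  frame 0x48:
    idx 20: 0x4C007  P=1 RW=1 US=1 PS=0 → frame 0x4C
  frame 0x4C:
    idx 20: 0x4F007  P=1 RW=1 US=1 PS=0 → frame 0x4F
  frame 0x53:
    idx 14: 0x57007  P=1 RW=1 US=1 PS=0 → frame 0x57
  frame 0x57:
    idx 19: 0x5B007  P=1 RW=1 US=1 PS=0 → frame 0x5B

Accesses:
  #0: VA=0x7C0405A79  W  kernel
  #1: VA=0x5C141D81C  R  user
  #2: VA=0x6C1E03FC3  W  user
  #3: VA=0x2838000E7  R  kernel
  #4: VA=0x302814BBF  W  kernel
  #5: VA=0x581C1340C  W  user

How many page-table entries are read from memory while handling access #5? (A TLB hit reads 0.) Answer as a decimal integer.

Trace:
#0 VA=0x7C0405A79 (w,kernel):
  lvl0: tbl 0x2B, slot 31 ⇒ 0x2D007 (P1/RW1/US1/PS0)
  lvl1: tbl 0x2D, slot 2 ⇒ 0x31007 (P1/RW1/US1/PS0)
  lvl2: tbl 0x31, slot 5 ⇒ 0x35007 (P1/RW1/US1/PS0)
  ✓ 0x35A79  — 3 lookups
#1 VA=0x5C141D81C (r,user):
  lvl0: tbl 0x2B, slot 23 ⇒ 0x38007 (P1/RW1/US1/PS0)
  lvl1: tbl 0x38, slot 10 ⇒ 0x3A007 (P1/RW1/US1/PS0)
  lvl2: tbl 0x3A, slot 29 ⇒ 0x3B007 (P1/RW1/US1/PS0)
  ✓ 0x3B81C  — 3 lookups
#2 VA=0x6C1E03FC3 (w,user):
  lvl0: tbl 0x2B, slot 27 ⇒ 0x3D007 (P1/RW1/US1/PS0)
  lvl1: tbl 0x3D, slot 15 ⇒ 0x3F007 (P1/RW1/US1/PS0)
  lvl2: tbl 0x3F, slot 3 ⇒ 0x43005 (P1/RW0/US1/PS0)
  ⇒ fault: PROTECTION_VIOLATION  — 3 lookups
#3 VA=0x2838000E7 (r,kernel):
  lvl0: tbl 0x2B, slot 10 ⇒ 0x47007 (P1/RW1/US1/PS0)
  lvl1: tbl 0x47, slot 28 ⇒ 0x5E000 (P0/RW0/US0/PS0)
  ⇒ fault: PAGE_NOT_PRESENT  — 2 lookups
#4 VA=0x302814BBF (w,kernel):
  lvl0: tbl 0x2B, slot 12 ⇒ 0x48007 (P1/RW1/US1/PS0)
  lvl1: tbl 0x48, slot 20 ⇒ 0x4C007 (P1/RW1/US1/PS0)
  lvl2: tbl 0x4C, slot 20 ⇒ 0x4F007 (P1/RW1/US1/PS0)
  ✓ 0x4FBBF  — 3 lookups
#5 VA=0x581C1340C (w,user):
  lvl0: tbl 0x2B, slot 22 ⇒ 0x53007 (P1/RW1/US1/PS0)
  lvl1: tbl 0x53, slot 14 ⇒ 0x57007 (P1/RW1/US1/PS0)
  lvl2: tbl 0x57, slot 19 ⇒ 0x5B007 (P1/RW1/US1/PS0)
  ✓ 0x5B40C  — 3 lookups

Entries read for #5: 3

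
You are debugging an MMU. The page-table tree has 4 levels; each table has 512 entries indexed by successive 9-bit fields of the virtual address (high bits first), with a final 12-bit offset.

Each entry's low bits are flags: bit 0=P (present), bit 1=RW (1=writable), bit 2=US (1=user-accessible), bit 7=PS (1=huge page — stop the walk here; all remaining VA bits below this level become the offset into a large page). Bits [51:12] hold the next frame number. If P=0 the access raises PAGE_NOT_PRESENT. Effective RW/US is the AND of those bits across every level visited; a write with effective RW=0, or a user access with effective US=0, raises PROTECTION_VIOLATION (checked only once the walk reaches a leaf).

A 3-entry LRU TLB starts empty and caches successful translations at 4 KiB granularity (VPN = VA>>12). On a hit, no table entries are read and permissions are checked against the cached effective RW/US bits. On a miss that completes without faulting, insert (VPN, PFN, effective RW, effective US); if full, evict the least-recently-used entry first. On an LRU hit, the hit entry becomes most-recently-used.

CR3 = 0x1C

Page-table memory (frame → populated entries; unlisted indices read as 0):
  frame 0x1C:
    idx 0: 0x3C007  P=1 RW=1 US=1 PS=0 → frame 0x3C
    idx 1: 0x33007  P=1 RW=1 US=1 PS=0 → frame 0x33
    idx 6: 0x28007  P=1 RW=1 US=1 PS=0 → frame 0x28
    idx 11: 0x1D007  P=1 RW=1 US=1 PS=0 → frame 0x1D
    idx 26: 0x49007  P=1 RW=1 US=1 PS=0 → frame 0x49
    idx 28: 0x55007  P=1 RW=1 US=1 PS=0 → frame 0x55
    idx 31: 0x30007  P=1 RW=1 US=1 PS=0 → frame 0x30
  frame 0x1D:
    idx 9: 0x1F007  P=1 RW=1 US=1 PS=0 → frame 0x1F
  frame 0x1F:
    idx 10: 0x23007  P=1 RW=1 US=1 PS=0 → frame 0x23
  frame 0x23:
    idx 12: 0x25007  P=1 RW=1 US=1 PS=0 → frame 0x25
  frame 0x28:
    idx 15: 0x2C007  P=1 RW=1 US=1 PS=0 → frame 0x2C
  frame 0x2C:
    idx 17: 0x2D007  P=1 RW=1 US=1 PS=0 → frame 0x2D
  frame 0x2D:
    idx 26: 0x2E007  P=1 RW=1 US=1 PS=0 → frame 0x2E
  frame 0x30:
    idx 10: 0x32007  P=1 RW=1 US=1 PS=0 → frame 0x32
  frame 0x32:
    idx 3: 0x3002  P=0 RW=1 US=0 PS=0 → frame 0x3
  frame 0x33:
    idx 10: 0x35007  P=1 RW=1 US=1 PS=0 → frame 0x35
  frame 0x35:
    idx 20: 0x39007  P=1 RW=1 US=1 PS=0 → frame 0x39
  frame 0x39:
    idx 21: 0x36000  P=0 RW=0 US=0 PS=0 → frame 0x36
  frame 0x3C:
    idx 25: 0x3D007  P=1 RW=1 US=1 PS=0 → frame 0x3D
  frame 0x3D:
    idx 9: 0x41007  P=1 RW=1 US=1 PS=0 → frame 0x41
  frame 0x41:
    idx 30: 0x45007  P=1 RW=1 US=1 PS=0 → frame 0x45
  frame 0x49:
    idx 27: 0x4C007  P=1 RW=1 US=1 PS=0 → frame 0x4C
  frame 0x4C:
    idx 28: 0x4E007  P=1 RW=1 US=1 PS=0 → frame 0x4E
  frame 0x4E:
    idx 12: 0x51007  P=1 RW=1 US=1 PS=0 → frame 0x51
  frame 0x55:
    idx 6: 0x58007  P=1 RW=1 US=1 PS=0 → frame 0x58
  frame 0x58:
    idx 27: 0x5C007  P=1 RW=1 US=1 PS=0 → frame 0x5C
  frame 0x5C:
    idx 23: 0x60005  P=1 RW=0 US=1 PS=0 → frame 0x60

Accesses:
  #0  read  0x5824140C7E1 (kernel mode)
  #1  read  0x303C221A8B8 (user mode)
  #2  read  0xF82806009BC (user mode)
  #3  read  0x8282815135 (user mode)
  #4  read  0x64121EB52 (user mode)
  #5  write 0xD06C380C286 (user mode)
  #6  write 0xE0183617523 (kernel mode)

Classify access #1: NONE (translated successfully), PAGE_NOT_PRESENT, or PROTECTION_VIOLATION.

Trace:
#0 VA=0x5824140C7E1 (r,kernel):
  L0 @0x1C[11] → 0x1D007  P=1,RW=1,US=1,PS=0
  L1 @0x1D[9] → 0x1F007  P=1,RW=1,US=1,PS=0
  L2 @0x1F[10] → 0x23007  P=1,RW=1,US=1,PS=0
  L3 @0x23[12] → 0x25007  P=1,RW=1,US=1,PS=0
  ✓ 0x257E1  — 4 lookups
#1 VA=0x303C221A8B8 (r,user):
  L0 @0x1C[6] → 0x28007  P=1,RW=1,US=1,PS=0
  L1 @0x28[15] → 0x2C007  P=1,RW=1,US=1,PS=0
  L2 @0x2C[17] → 0x2D007  P=1,RW=1,US=1,PS=0
  L3 @0x2D[26] → 0x2E007  P=1,RW=1,US=1,PS=0
  ✓ 0x2E8B8  — 4 lookups
#2 VA=0xF82806009BC (r,user):
  L0 @0x1C[31] → 0x30007  P=1,RW=1,US=1,PS=0
  L1 @0x30[10] → 0x32007  P=1,RW=1,US=1,PS=0
  L2 @0x32[3] → 0x3002  P=0,RW=1,US=0,PS=0
  ⇒ fault: PAGE_NOT_PRESENT  — 3 lookups
#3 VA=0x8282815135 (r,user):
  L0 @0x1C[1] → 0x33007  P=1,RW=1,US=1,PS=0
  L1 @0x33[10] → 0x35007  P=1,RW=1,US=1,PS=0
  L2 @0x35[20] → 0x39007  P=1,RW=1,US=1,PS=0
  L3 @0x39[21] → 0x36000  P=0,RW=0,US=0,PS=0
  ⇒ fault: PAGE_NOT_PRESENT  — 4 lookups
#4 VA=0x64121EB52 (r,user):
  L0 @0x1C[0] → 0x3C007  P=1,RW=1,US=1,PS=0
  L1 @0x3C[25] → 0x3D007  P=1,RW=1,US=1,PS=0
  L2 @0x3D[9] → 0x41007  P=1,RW=1,US=1,PS=0
  L3 @0x41[30] → 0x45007  P=1,RW=1,US=1,PS=0
  ✓ 0x45B52  — 4 lookups
#5 VA=0xD06C380C286 (w,user):
  L0 @0x1C[26] → 0x49007  P=1,RW=1,US=1,PS=0
  L1 @0x49[27] → 0x4C007  P=1,RW=1,US=1,PS=0
  L2 @0x4C[28] → 0x4E007  P=1,RW=1,US=1,PS=0
  L3 @0x4E[12] → 0x51007  P=1,RW=1,US=1,PS=0
  ✓ 0x51286  — 4 lookups
#6 VA=0xE0183617523 (w,kernel):
  L0 @0x1C[28] → 0x55007  P=1,RW=1,US=1,PS=0
  L1 @0x55[6] → 0x58007  P=1,RW=1,US=1,PS=0
  L2 @0x58[27] → 0x5C007  P=1,RW=1,US=1,PS=0
  L3 @0x5C[23] → 0x60005  P=1,RW=0,US=1,PS=0
  ⇒ fault: PROTECTION_VIOLATION  — 4 lookups

Access #1 fault: NONE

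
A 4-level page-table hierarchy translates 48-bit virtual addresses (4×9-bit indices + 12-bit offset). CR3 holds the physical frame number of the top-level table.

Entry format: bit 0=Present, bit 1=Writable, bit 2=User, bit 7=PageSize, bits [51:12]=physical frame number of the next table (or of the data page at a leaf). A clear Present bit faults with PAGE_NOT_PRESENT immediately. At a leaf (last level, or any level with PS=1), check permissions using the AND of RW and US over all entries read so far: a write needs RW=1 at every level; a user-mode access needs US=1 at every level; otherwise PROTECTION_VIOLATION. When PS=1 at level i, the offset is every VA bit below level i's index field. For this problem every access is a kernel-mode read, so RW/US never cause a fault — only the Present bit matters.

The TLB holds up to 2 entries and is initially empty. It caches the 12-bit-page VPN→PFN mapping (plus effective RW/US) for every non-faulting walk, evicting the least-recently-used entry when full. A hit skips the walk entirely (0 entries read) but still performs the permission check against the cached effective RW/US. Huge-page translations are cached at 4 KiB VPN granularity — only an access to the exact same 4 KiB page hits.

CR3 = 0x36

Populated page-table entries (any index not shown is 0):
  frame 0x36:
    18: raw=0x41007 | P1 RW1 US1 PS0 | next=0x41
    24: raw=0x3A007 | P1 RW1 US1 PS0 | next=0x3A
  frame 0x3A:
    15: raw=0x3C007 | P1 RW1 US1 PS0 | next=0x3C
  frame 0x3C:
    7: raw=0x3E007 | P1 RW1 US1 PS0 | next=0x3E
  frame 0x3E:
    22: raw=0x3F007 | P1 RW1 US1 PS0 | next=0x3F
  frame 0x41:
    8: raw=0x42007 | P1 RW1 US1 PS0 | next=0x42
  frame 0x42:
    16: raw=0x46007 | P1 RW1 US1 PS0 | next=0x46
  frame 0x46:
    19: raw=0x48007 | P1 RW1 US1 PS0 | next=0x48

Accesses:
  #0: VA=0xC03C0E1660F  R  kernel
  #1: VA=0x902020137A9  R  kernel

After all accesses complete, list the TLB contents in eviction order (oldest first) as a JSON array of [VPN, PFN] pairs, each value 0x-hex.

Trace:
#0 VA=0xC03C0E1660F (r,kernel):
  [0] read 0x36 idx=24: raw=0x3A007 flags P=1 W=1 U=1 S=0
  [1] read 0x3A idx=15: raw=0x3C007 flags P=1 W=1 U=1 S=0
  [2] read 0x3C idx=7: raw=0x3E007 flags P=1 W=1 U=1 S=0
  [3] read 0x3E idx=22: raw=0x3F007 flags P=1 W=1 U=1 S=0
  ⇒ phys 0x3F60F  [4 reads]
#1 VA=0x902020137A9 (r,kernel):
  [0] read 0x36 idx=18: raw=0x41007 flags P=1 W=1 U=1 S=0
  [1] read 0x41 idx=8: raw=0x42007 flags P=1 W=1 U=1 S=0
  [2] read 0x42 idx=16: raw=0x46007 flags P=1 W=1 U=1 S=0
  [3] read 0x46 idx=19: raw=0x48007 flags P=1 W=1 U=1 S=0
  ⇒ phys 0x487A9  [4 reads]

TLB: [["0xC03C0E16", "0x3F"], ["0x90202013", "0x48"]]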